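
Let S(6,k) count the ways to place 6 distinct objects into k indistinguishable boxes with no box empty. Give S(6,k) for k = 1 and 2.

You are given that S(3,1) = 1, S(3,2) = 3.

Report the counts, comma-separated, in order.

1, 31

[4] T[4,1]:1*1+0=1 · T[4,2]:2*3+1=7
[5] T[5,1]:1*1+0=1 · T[5,2]:2*7+1=15
[6] T[6,1]:1*1+0=1 · T[6,2]:2*15+1=31
Read S(6,1) = 1, S(6,2) = 31.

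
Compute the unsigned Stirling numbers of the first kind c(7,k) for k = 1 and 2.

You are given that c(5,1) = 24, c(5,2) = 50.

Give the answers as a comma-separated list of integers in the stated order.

720, 1764

row 6: T[6][1]=5·24+0=120  T[6][2]=5·50+24=274
row 7: T[7][1]=6·120+0=720  T[7][2]=6·274+120=1764
Read c(7,1) = 720, c(7,2) = 1764.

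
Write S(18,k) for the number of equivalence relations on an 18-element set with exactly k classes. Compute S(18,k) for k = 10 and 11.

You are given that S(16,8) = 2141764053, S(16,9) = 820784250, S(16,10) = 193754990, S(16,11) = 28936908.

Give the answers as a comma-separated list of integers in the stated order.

37112163803, 8391004908

i=17: T(17,9)=2141764053+9·820784250=9528822303 | T(17,10)=820784250+10·193754990=2758334150 | T(17,11)=193754990+11·28936908=512060978
i=18: T(18,10)=9528822303+10·2758334150=37112163803 | T(18,11)=2758334150+11·512060978=8391004908
Read S(18,10) = 37112163803, S(18,11) = 8391004908.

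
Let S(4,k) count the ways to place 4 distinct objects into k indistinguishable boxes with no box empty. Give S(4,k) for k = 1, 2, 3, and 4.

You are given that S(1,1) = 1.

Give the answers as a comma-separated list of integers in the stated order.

r2: T_2,1=1×1+0=1; T_2,2=2×0+1=1
r3: T_3,1=1×1+0=1; T_3,2=2×1+1=3; T_3,3=3×0+1=1
r4: T_4,1=1×1+0=1; T_4,2=2×3+1=7; T_4,3=3×1+3=6; T_4,4=4×0+1=1
Read S(4,1) = 1, S(4,2) = 7, S(4,3) = 6, S(4,4) = 1.

1, 7, 6, 1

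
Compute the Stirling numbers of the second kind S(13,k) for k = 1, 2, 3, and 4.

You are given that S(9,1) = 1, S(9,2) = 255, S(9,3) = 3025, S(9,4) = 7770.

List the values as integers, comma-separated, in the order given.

[10] T[10,1]:1*1+0=1 · T[10,2]:2*255+1=511 · T[10,3]:3*3025+255=9330 · T[10,4]:4*7770+3025=34105
[11] T[11,1]:1*1+0=1 · T[11,2]:2*511+1=1023 · T[11,3]:3*9330+511=28501 · T[11,4]:4*34105+9330=145750
[12] T[12,1]:1*1+0=1 · T[12,2]:2*1023+1=2047 · T[12,3]:3*28501+1023=86526 · T[12,4]:4*145750+28501=611501
[13] T[13,1]:1*1+0=1 · T[13,2]:2*2047+1=4095 · T[13,3]:3*86526+2047=261625 · T[13,4]:4*611501+86526=2532530
Read S(13,1) = 1, S(13,2) = 4095, S(13,3) = 261625, S(13,4) = 2532530.

1, 4095, 261625, 2532530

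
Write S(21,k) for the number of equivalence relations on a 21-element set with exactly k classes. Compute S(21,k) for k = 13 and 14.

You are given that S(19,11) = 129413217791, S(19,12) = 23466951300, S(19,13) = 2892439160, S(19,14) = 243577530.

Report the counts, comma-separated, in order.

i=20: T(20,12)=129413217791+12·23466951300=411016633391 | T(20,13)=23466951300+13·2892439160=61068660380 | T(20,14)=2892439160+14·243577530=6302524580
i=21: T(21,13)=411016633391+13·61068660380=1204909218331 | T(21,14)=61068660380+14·6302524580=149304004500
Read S(21,13) = 1204909218331, S(21,14) = 149304004500.

1204909218331, 149304004500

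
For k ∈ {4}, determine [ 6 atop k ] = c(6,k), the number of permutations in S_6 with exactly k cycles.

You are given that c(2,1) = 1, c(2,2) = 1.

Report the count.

row 3: T[3][1]=2·1+0=2  T[3][2]=2·1+1=3  T[3][3]=2·0+1=1
row 4: T[4][2]=3·3+2=11  T[4][3]=3·1+3=6  T[4][4]=3·0+1=1
row 5: T[5][3]=4·6+11=35  T[5][4]=4·1+6=10
row 6: T[6][4]=5·10+35=85
Read c(6,4) = 85.

85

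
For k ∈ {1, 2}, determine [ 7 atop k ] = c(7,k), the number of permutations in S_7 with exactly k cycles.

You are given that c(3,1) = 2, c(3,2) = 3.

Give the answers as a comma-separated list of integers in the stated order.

r4: T_4,1=3×2+0=6; T_4,2=3×3+2=11
r5: T_5,1=4×6+0=24; T_5,2=4×11+6=50
r6: T_6,1=5×24+0=120; T_6,2=5×50+24=274
r7: T_7,1=6×120+0=720; T_7,2=6×274+120=1764
Read c(7,1) = 720, c(7,2) = 1764.

720, 1764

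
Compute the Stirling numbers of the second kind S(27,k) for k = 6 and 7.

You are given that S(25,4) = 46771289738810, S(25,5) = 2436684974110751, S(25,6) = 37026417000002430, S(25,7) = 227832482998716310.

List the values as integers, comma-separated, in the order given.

1359801318005044551, 11647571772911241531

[26] T[26,5]:5*2436684974110751+46771289738810=12230196160292565 · T[26,6]:6*37026417000002430+2436684974110751=224595186974125331 · T[26,7]:7*227832482998716310+37026417000002430=1631853797991016600
[27] T[27,6]:6*224595186974125331+12230196160292565=1359801318005044551 · T[27,7]:7*1631853797991016600+224595186974125331=11647571772911241531
Read S(27,6) = 1359801318005044551, S(27,7) = 11647571772911241531.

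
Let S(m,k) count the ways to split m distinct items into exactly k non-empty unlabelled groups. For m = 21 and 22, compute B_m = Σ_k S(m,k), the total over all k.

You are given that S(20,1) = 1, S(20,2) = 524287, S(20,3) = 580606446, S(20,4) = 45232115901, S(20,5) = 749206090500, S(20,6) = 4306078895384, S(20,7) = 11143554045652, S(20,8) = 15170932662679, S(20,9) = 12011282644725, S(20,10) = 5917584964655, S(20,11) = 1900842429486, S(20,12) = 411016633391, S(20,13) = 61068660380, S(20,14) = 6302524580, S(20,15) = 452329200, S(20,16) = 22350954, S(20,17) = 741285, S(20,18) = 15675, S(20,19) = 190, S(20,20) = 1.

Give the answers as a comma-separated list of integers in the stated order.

[21] T[21,1]:1*1+0=1 · T[21,2]:2*524287+1=1048575 · T[21,3]:3*580606446+524287=1742343625 · T[21,4]:4*45232115901+580606446=181509070050 · T[21,5]:5*749206090500+45232115901=3791262568401 · T[21,6]:6*4306078895384+749206090500=26585679462804 · T[21,7]:7*11143554045652+4306078895384=82310957214948 · T[21,8]:8*15170932662679+11143554045652=132511015347084 · T[21,9]:9*12011282644725+15170932662679=123272476465204 · T[21,10]:10*5917584964655+12011282644725=71187132291275 · T[21,11]:11*1900842429486+5917584964655=26826851689001 · T[21,12]:12*411016633391+1900842429486=6833042030178 · T[21,13]:13*61068660380+411016633391=1204909218331 · T[21,14]:14*6302524580+61068660380=149304004500 · T[21,15]:15*452329200+6302524580=13087462580 · T[21,16]:16*22350954+452329200=809944464 · T[21,17]:17*741285+22350954=34952799 · T[21,18]:18*15675+741285=1023435 · T[21,19]:19*190+15675=19285 · T[21,20]:20*1+190=210 · T[21,21]:21*0+1=1
[22] T[22,1]:1*1+0=1 · T[22,2]:2*1048575+1=2097151 · T[22,3]:3*1742343625+1048575=5228079450 · T[22,4]:4*181509070050+1742343625=727778623825 · T[22,5]:5*3791262568401+181509070050=19137821912055 · T[22,6]:6*26585679462804+3791262568401=163305339345225 · T[22,7]:7*82310957214948+26585679462804=602762379967440 · T[22,8]:8*132511015347084+82310957214948=1142399079991620 · T[22,9]:9*123272476465204+132511015347084=1241963303533920 · T[22,10]:10*71187132291275+123272476465204=835143799377954 · T[22,11]:11*26826851689001+71187132291275=366282500870286 · T[22,12]:12*6833042030178+26826851689001=108823356051137 · T[22,13]:13*1204909218331+6833042030178=22496861868481 · T[22,14]:14*149304004500+1204909218331=3295165281331 · T[22,15]:15*13087462580+149304004500=345615943200 · T[22,16]:16*809944464+13087462580=26046574004 · T[22,17]:17*34952799+809944464=1404142047 · T[22,18]:18*1023435+34952799=53374629 · T[22,19]:19*19285+1023435=1389850 · T[22,20]:20*210+19285=23485 · T[22,21]:21*1+210=231 · T[22,22]:22*0+1=1
B_21 = ΣS(21,k) = 1+1048575+1742343625+181509070050+3791262568401+26585679462804+82310957214948+132511015347084+123272476465204+71187132291275+26826851689001+6833042030178+1204909218331+149304004500+13087462580+809944464+34952799+1023435+19285+210+1 = 474869816156751
B_22 = ΣS(22,k) = 1+2097151+5228079450+727778623825+19137821912055+163305339345225+602762379967440+1142399079991620+1241963303533920+835143799377954+366282500870286+108823356051137+22496861868481+3295165281331+345615943200+26046574004+1404142047+53374629+1389850+23485+231+1 = 4506715738447323

474869816156751, 4506715738447323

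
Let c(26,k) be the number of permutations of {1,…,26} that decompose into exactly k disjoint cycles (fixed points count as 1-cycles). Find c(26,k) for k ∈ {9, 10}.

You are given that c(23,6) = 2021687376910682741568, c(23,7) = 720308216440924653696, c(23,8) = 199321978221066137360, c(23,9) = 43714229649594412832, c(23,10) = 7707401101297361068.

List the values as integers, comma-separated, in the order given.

1001369304512841374110000, 196928100451110820242880

r24: T_24,7=23×720308216440924653696+2021687376910682741568=18588776355051949776576; T_24,8=23×199321978221066137360+720308216440924653696=5304713715525445812976; T_24,9=23×43714229649594412832+199321978221066137360=1204749260161737632496; T_24,10=23×7707401101297361068+43714229649594412832=220984454979433717396
r25: T_25,8=24×5304713715525445812976+18588776355051949776576=145901905527662649288000; T_25,9=24×1204749260161737632496+5304713715525445812976=34218695959407148992880; T_25,10=24×220984454979433717396+1204749260161737632496=6508376179668146850000
r26: T_26,9=25×34218695959407148992880+145901905527662649288000=1001369304512841374110000; T_26,10=25×6508376179668146850000+34218695959407148992880=196928100451110820242880
Read c(26,9) = 1001369304512841374110000, c(26,10) = 196928100451110820242880.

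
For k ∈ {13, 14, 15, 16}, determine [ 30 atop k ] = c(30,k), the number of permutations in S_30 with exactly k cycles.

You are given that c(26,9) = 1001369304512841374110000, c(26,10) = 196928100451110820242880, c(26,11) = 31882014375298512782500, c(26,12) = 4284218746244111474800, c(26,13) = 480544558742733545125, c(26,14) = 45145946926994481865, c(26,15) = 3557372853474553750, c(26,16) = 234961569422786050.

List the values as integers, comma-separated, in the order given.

r27: T_27,10=26×196928100451110820242880+1001369304512841374110000=6121499916241722700424880; T_27,11=26×31882014375298512782500+196928100451110820242880=1025860474208872152587880; T_27,12=26×4284218746244111474800+31882014375298512782500=143271701777645411127300; T_27,13=26×480544558742733545125+4284218746244111474800=16778377273555183648050; T_27,14=26×45145946926994481865+480544558742733545125=1654339178844590073615; T_27,15=26×3557372853474553750+45145946926994481865=137637641117332879365; T_27,16=26×234961569422786050+3557372853474553750=9666373658466991050
r28: T_28,11=27×1025860474208872152587880+6121499916241722700424880=33819732719881270820297640; T_28,12=27×143271701777645411127300+1025860474208872152587880=4894196422205298253024980; T_28,13=27×16778377273555183648050+143271701777645411127300=596287888163635369624650; T_28,14=27×1654339178844590073615+16778377273555183648050=61445535102359115635655; T_28,15=27×137637641117332879365+1654339178844590073615=5370555489012577816470; T_28,16=27×9666373658466991050+137637641117332879365=398629729895941637715
r29: T_29,12=28×4894196422205298253024980+33819732719881270820297640=170857232541629621904997080; T_29,13=28×596287888163635369624650+4894196422205298253024980=21590257290787088602515180; T_29,14=28×61445535102359115635655+596287888163635369624650=2316762871029690607422990; T_29,15=28×5370555489012577816470+61445535102359115635655=211821088794711294496815; T_29,16=28×398629729895941637715+5370555489012577816470=16532187926098943672490
r30: T_30,13=29×21590257290787088602515180+170857232541629621904997080=796974693974455191377937300; T_30,14=29×2316762871029690607422990+21590257290787088602515180=88776380550648116217781890; T_30,15=29×211821088794711294496815+2316762871029690607422990=8459574446076318147830625; T_30,16=29×16532187926098943672490+211821088794711294496815=691254538651580660999025
Read c(30,13) = 796974693974455191377937300, c(30,14) = 88776380550648116217781890, c(30,15) = 8459574446076318147830625, c(30,16) = 691254538651580660999025.

796974693974455191377937300, 88776380550648116217781890, 8459574446076318147830625, 691254538651580660999025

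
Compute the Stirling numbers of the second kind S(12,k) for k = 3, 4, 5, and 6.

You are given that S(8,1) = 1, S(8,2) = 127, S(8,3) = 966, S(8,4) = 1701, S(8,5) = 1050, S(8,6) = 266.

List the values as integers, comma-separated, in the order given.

row 9: T[9][1]=1·1+0=1  T[9][2]=2·127+1=255  T[9][3]=3·966+127=3025  T[9][4]=4·1701+966=7770  T[9][5]=5·1050+1701=6951  T[9][6]=6·266+1050=2646
row 10: T[10][1]=1·1+0=1  T[10][2]=2·255+1=511  T[10][3]=3·3025+255=9330  T[10][4]=4·7770+3025=34105  T[10][5]=5·6951+7770=42525  T[10][6]=6·2646+6951=22827
row 11: T[11][2]=2·511+1=1023  T[11][3]=3·9330+511=28501  T[11][4]=4·34105+9330=145750  T[11][5]=5·42525+34105=246730  T[11][6]=6·22827+42525=179487
row 12: T[12][3]=3·28501+1023=86526  T[12][4]=4·145750+28501=611501  T[12][5]=5·246730+145750=1379400  T[12][6]=6·179487+246730=1323652
Read S(12,3) = 86526, S(12,4) = 611501, S(12,5) = 1379400, S(12,6) = 1323652.

86526, 611501, 1379400, 1323652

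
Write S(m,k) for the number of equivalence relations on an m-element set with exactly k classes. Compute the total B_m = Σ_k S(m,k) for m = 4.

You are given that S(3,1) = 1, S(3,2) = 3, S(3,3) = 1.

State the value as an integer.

row 4: T[4][1]=1·1+0=1  T[4][2]=2·3+1=7  T[4][3]=3·1+3=6  T[4][4]=4·0+1=1
B_4 = ΣS(4,k) = 1+7+6+1 = 15

15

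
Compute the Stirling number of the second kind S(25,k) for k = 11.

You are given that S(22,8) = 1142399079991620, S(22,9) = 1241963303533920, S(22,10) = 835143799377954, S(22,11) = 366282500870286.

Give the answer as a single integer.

802355904438462660

@23  (23,9):1241963303533920·9+1142399079991620→12320068811796900, (23,10):835143799377954·10+1241963303533920→9593401297313460, (23,11):366282500870286·11+835143799377954→4864251308951100
@24  (24,10):9593401297313460·10+12320068811796900→108254081784931500, (24,11):4864251308951100·11+9593401297313460→63100165695775560
@25  (25,11):63100165695775560·11+108254081784931500→802355904438462660
Read S(25,11) = 802355904438462660.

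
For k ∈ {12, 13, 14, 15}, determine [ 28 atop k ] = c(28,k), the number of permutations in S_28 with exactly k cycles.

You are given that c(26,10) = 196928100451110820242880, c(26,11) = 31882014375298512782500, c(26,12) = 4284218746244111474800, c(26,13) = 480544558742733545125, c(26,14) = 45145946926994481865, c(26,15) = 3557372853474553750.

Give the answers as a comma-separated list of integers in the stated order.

[27] T[27,11]:26*31882014375298512782500+196928100451110820242880=1025860474208872152587880 · T[27,12]:26*4284218746244111474800+31882014375298512782500=143271701777645411127300 · T[27,13]:26*480544558742733545125+4284218746244111474800=16778377273555183648050 · T[27,14]:26*45145946926994481865+480544558742733545125=1654339178844590073615 · T[27,15]:26*3557372853474553750+45145946926994481865=137637641117332879365
[28] T[28,12]:27*143271701777645411127300+1025860474208872152587880=4894196422205298253024980 · T[28,13]:27*16778377273555183648050+143271701777645411127300=596287888163635369624650 · T[28,14]:27*1654339178844590073615+16778377273555183648050=61445535102359115635655 · T[28,15]:27*137637641117332879365+1654339178844590073615=5370555489012577816470
Read c(28,12) = 4894196422205298253024980, c(28,13) = 596287888163635369624650, c(28,14) = 61445535102359115635655, c(28,15) = 5370555489012577816470.

4894196422205298253024980, 596287888163635369624650, 61445535102359115635655, 5370555489012577816470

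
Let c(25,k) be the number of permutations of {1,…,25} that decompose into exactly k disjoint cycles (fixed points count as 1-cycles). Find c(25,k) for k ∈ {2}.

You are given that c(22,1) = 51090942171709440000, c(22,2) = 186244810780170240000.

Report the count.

2342787216398718566400000

@23  (23,1):51090942171709440000·22+0→1124000727777607680000, (23,2):186244810780170240000·22+51090942171709440000→4148476779335454720000
@24  (24,1):1124000727777607680000·23+0→25852016738884976640000, (24,2):4148476779335454720000·23+1124000727777607680000→96538966652493066240000
@25  (25,2):96538966652493066240000·24+25852016738884976640000→2342787216398718566400000
Read c(25,2) = 2342787216398718566400000.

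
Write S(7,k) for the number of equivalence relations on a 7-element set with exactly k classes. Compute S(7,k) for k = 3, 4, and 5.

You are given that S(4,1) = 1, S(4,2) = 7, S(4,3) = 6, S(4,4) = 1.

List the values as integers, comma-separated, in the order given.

r5: T_5,1=1×1+0=1; T_5,2=2×7+1=15; T_5,3=3×6+7=25; T_5,4=4×1+6=10; T_5,5=5×0+1=1
r6: T_6,2=2×15+1=31; T_6,3=3×25+15=90; T_6,4=4×10+25=65; T_6,5=5×1+10=15
r7: T_7,3=3×90+31=301; T_7,4=4×65+90=350; T_7,5=5×15+65=140
Read S(7,3) = 301, S(7,4) = 350, S(7,5) = 140.

301, 350, 140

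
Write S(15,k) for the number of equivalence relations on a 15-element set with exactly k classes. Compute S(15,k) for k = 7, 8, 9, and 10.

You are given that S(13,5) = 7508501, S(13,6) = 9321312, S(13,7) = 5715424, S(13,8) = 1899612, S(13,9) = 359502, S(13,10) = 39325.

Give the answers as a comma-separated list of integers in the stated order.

408741333, 216627840, 67128490, 12662650

r14: T_14,6=6×9321312+7508501=63436373; T_14,7=7×5715424+9321312=49329280; T_14,8=8×1899612+5715424=20912320; T_14,9=9×359502+1899612=5135130; T_14,10=10×39325+359502=752752
r15: T_15,7=7×49329280+63436373=408741333; T_15,8=8×20912320+49329280=216627840; T_15,9=9×5135130+20912320=67128490; T_15,10=10×752752+5135130=12662650
Read S(15,7) = 408741333, S(15,8) = 216627840, S(15,9) = 67128490, S(15,10) = 12662650.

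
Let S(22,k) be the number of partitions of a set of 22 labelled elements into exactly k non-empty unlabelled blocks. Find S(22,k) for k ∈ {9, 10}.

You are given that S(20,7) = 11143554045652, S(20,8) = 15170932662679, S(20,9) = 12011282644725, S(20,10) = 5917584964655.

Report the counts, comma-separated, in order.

1241963303533920, 835143799377954

r21: T_21,8=8×15170932662679+11143554045652=132511015347084; T_21,9=9×12011282644725+15170932662679=123272476465204; T_21,10=10×5917584964655+12011282644725=71187132291275
r22: T_22,9=9×123272476465204+132511015347084=1241963303533920; T_22,10=10×71187132291275+123272476465204=835143799377954
Read S(22,9) = 1241963303533920, S(22,10) = 835143799377954.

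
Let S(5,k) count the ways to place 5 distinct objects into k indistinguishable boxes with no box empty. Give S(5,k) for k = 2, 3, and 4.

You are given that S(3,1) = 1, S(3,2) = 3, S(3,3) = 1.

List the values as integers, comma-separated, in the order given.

[4] T[4,1]:1*1+0=1 · T[4,2]:2*3+1=7 · T[4,3]:3*1+3=6 · T[4,4]:4*0+1=1
[5] T[5,2]:2*7+1=15 · T[5,3]:3*6+7=25 · T[5,4]:4*1+6=10
Read S(5,2) = 15, S(5,3) = 25, S(5,4) = 10.

15, 25, 10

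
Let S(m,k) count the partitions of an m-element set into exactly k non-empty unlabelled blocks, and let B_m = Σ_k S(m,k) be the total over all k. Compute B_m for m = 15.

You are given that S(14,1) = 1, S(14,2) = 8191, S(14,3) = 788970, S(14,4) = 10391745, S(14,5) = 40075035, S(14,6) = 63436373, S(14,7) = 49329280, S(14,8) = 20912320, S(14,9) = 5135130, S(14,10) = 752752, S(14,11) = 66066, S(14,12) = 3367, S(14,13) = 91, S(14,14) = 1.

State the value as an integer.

[15] T[15,1]:1*1+0=1 · T[15,2]:2*8191+1=16383 · T[15,3]:3*788970+8191=2375101 · T[15,4]:4*10391745+788970=42355950 · T[15,5]:5*40075035+10391745=210766920 · T[15,6]:6*63436373+40075035=420693273 · T[15,7]:7*49329280+63436373=408741333 · T[15,8]:8*20912320+49329280=216627840 · T[15,9]:9*5135130+20912320=67128490 · T[15,10]:10*752752+5135130=12662650 · T[15,11]:11*66066+752752=1479478 · T[15,12]:12*3367+66066=106470 · T[15,13]:13*91+3367=4550 · T[15,14]:14*1+91=105 · T[15,15]:15*0+1=1
B_15 = ΣS(15,k) = 1+16383+2375101+42355950+210766920+420693273+408741333+216627840+67128490+12662650+1479478+106470+4550+105+1 = 1382958545

1382958545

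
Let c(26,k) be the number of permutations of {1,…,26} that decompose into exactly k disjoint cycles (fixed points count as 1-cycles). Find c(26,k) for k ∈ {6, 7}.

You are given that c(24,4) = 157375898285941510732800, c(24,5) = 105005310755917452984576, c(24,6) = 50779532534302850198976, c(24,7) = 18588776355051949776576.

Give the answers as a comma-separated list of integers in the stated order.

35770355645907606826362624, 13746468217967926978680000

row 25: T[25][5]=24·105005310755917452984576+157375898285941510732800=2677503356427960382362624  T[25][6]=24·50779532534302850198976+105005310755917452984576=1323714091579185857760000  T[25][7]=24·18588776355051949776576+50779532534302850198976=496910165055549644836800
row 26: T[26][6]=25·1323714091579185857760000+2677503356427960382362624=35770355645907606826362624  T[26][7]=25·496910165055549644836800+1323714091579185857760000=13746468217967926978680000
Read c(26,6) = 35770355645907606826362624, c(26,7) = 13746468217967926978680000.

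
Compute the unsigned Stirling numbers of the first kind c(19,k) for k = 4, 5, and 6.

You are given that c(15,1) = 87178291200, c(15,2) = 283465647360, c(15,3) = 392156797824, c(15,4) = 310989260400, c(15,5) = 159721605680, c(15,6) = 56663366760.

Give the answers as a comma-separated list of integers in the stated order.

30321254007719424, 17950712280921504, 7551527592063024

[16] T[16,1]:15*87178291200+0=1307674368000 · T[16,2]:15*283465647360+87178291200=4339163001600 · T[16,3]:15*392156797824+283465647360=6165817614720 · T[16,4]:15*310989260400+392156797824=5056995703824 · T[16,5]:15*159721605680+310989260400=2706813345600 · T[16,6]:15*56663366760+159721605680=1009672107080
[17] T[17,2]:16*4339163001600+1307674368000=70734282393600 · T[17,3]:16*6165817614720+4339163001600=102992244837120 · T[17,4]:16*5056995703824+6165817614720=87077748875904 · T[17,5]:16*2706813345600+5056995703824=48366009233424 · T[17,6]:16*1009672107080+2706813345600=18861567058880
[18] T[18,3]:17*102992244837120+70734282393600=1821602444624640 · T[18,4]:17*87077748875904+102992244837120=1583313975727488 · T[18,5]:17*48366009233424+87077748875904=909299905844112 · T[18,6]:17*18861567058880+48366009233424=369012649234384
[19] T[19,4]:18*1583313975727488+1821602444624640=30321254007719424 · T[19,5]:18*909299905844112+1583313975727488=17950712280921504 · T[19,6]:18*369012649234384+909299905844112=7551527592063024
Read c(19,4) = 30321254007719424, c(19,5) = 17950712280921504, c(19,6) = 7551527592063024.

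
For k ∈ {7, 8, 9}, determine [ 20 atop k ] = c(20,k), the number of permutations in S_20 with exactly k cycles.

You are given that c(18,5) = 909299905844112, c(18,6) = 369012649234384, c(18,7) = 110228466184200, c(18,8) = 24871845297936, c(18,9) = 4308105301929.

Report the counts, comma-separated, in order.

@19  (19,6):369012649234384·18+909299905844112→7551527592063024, (19,7):110228466184200·18+369012649234384→2353125040549984, (19,8):24871845297936·18+110228466184200→557921681547048, (19,9):4308105301929·18+24871845297936→102417740732658
@20  (20,7):2353125040549984·19+7551527592063024→52260903362512720, (20,8):557921681547048·19+2353125040549984→12953636989943896, (20,9):102417740732658·19+557921681547048→2503858755467550
Read c(20,7) = 52260903362512720, c(20,8) = 12953636989943896, c(20,9) = 2503858755467550.

52260903362512720, 12953636989943896, 2503858755467550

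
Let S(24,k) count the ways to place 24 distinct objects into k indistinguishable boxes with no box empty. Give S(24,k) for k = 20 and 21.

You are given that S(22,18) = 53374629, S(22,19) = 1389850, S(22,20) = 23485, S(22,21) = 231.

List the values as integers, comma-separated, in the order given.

i=23: T(23,19)=53374629+19·1389850=79781779 | T(23,20)=1389850+20·23485=1859550 | T(23,21)=23485+21·231=28336
i=24: T(24,20)=79781779+20·1859550=116972779 | T(24,21)=1859550+21·28336=2454606
Read S(24,20) = 116972779, S(24,21) = 2454606.

116972779, 2454606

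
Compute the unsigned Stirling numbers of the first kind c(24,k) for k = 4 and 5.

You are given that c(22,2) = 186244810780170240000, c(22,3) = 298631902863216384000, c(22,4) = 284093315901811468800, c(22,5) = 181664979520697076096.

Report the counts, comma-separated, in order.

r23: T_23,3=22×298631902863216384000+186244810780170240000=6756146673770930688000; T_23,4=22×284093315901811468800+298631902863216384000=6548684852703068697600; T_23,5=22×181664979520697076096+284093315901811468800=4280722865357147142912
r24: T_24,4=23×6548684852703068697600+6756146673770930688000=157375898285941510732800; T_24,5=23×4280722865357147142912+6548684852703068697600=105005310755917452984576
Read c(24,4) = 157375898285941510732800, c(24,5) = 105005310755917452984576.

157375898285941510732800, 105005310755917452984576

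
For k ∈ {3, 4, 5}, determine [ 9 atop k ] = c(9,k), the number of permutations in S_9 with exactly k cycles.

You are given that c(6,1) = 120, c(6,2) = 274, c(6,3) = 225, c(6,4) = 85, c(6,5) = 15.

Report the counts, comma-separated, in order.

i=7: T(7,1)=0+6·120=720 | T(7,2)=120+6·274=1764 | T(7,3)=274+6·225=1624 | T(7,4)=225+6·85=735 | T(7,5)=85+6·15=175
i=8: T(8,2)=720+7·1764=13068 | T(8,3)=1764+7·1624=13132 | T(8,4)=1624+7·735=6769 | T(8,5)=735+7·175=1960
i=9: T(9,3)=13068+8·13132=118124 | T(9,4)=13132+8·6769=67284 | T(9,5)=6769+8·1960=22449
Read c(9,3) = 118124, c(9,4) = 67284, c(9,5) = 22449.

118124, 67284, 22449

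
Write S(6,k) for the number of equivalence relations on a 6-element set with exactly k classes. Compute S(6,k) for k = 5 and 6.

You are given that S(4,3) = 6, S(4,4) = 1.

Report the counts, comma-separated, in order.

row 5: T[5][4]=4·1+6=10  T[5][5]=5·0+1=1
row 6: T[6][5]=5·1+10=15  T[6][6]=6·0+1=1
Read S(6,5) = 15, S(6,6) = 1.

15, 1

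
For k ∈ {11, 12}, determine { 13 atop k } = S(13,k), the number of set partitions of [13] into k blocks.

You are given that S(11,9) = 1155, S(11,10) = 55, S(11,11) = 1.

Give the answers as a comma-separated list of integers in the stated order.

i=12: T(12,10)=1155+10·55=1705 | T(12,11)=55+11·1=66 | T(12,12)=1+12·0=1
i=13: T(13,11)=1705+11·66=2431 | T(13,12)=66+12·1=78
Read S(13,11) = 2431, S(13,12) = 78.

2431, 78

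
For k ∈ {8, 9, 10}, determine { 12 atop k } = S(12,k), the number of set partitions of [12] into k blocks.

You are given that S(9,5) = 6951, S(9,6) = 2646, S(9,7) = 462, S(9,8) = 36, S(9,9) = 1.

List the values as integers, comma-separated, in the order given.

[10] T[10,6]:6*2646+6951=22827 · T[10,7]:7*462+2646=5880 · T[10,8]:8*36+462=750 · T[10,9]:9*1+36=45 · T[10,10]:10*0+1=1
[11] T[11,7]:7*5880+22827=63987 · T[11,8]:8*750+5880=11880 · T[11,9]:9*45+750=1155 · T[11,10]:10*1+45=55
[12] T[12,8]:8*11880+63987=159027 · T[12,9]:9*1155+11880=22275 · T[12,10]:10*55+1155=1705
Read S(12,8) = 159027, S(12,9) = 22275, S(12,10) = 1705.

159027, 22275, 1705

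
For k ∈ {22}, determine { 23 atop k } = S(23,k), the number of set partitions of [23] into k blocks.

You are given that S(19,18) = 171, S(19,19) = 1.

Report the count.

253

r20: T_20,19=19×1+171=190; T_20,20=20×0+1=1
r21: T_21,20=20×1+190=210; T_21,21=21×0+1=1
r22: T_22,21=21×1+210=231; T_22,22=22×0+1=1
r23: T_23,22=22×1+231=253
Read S(23,22) = 253.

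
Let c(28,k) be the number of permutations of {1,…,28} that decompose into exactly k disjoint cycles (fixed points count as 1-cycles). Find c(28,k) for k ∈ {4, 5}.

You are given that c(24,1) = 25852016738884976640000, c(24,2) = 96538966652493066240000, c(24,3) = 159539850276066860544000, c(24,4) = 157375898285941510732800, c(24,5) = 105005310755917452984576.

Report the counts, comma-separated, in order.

77226989703299075087834112000, 55278125307966865191587481600

i=25: T(25,1)=0+24·25852016738884976640000=620448401733239439360000 | T(25,2)=25852016738884976640000+24·96538966652493066240000=2342787216398718566400000 | T(25,3)=96538966652493066240000+24·159539850276066860544000=3925495373278097719296000 | T(25,4)=159539850276066860544000+24·157375898285941510732800=3936561409138663118131200 | T(25,5)=157375898285941510732800+24·105005310755917452984576=2677503356427960382362624
i=26: T(26,2)=620448401733239439360000+25·2342787216398718566400000=59190128811701203599360000 | T(26,3)=2342787216398718566400000+25·3925495373278097719296000=100480171548351161548800000 | T(26,4)=3925495373278097719296000+25·3936561409138663118131200=102339530601744675672576000 | T(26,5)=3936561409138663118131200+25·2677503356427960382362624=70874145319837672677196800
i=27: T(27,3)=59190128811701203599360000+26·100480171548351161548800000=2671674589068831403868160000 | T(27,4)=100480171548351161548800000+26·102339530601744675672576000=2761307967193712729035776000 | T(27,5)=102339530601744675672576000+26·70874145319837672677196800=1945067308917524165279692800
i=28: T(28,4)=2671674589068831403868160000+27·2761307967193712729035776000=77226989703299075087834112000 | T(28,5)=2761307967193712729035776000+27·1945067308917524165279692800=55278125307966865191587481600
Read c(28,4) = 77226989703299075087834112000, c(28,5) = 55278125307966865191587481600.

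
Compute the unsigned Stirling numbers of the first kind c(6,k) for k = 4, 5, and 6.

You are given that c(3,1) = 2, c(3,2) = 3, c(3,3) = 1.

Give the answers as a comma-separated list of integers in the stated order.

r4: T_4,2=3×3+2=11; T_4,3=3×1+3=6; T_4,4=3×0+1=1
r5: T_5,3=4×6+11=35; T_5,4=4×1+6=10; T_5,5=4×0+1=1
r6: T_6,4=5×10+35=85; T_6,5=5×1+10=15; T_6,6=5×0+1=1
Read c(6,4) = 85, c(6,5) = 15, c(6,6) = 1.

85, 15, 1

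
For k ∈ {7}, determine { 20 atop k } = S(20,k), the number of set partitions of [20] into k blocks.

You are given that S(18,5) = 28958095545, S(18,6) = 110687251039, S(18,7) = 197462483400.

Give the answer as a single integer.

11143554045652

row 19: T[19][6]=6·110687251039+28958095545=693081601779  T[19][7]=7·197462483400+110687251039=1492924634839
row 20: T[20][7]=7·1492924634839+693081601779=11143554045652
Read S(20,7) = 11143554045652.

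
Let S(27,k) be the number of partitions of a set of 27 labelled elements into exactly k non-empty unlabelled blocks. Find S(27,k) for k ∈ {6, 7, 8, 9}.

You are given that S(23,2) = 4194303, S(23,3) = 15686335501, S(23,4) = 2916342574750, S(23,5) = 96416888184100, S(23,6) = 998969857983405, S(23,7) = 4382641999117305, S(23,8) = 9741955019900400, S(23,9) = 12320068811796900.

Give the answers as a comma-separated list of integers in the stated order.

1359801318005044551, 11647571772911241531, 47628831813556336200, 106563273280541795575

@24  (24,3):15686335501·3+4194303→47063200806, (24,4):2916342574750·4+15686335501→11681056634501, (24,5):96416888184100·5+2916342574750→485000783495250, (24,6):998969857983405·6+96416888184100→6090236036084530, (24,7):4382641999117305·7+998969857983405→31677463851804540, (24,8):9741955019900400·8+4382641999117305→82318282158320505, (24,9):12320068811796900·9+9741955019900400→120622574326072500
@25  (25,4):11681056634501·4+47063200806→46771289738810, (25,5):485000783495250·5+11681056634501→2436684974110751, (25,6):6090236036084530·6+485000783495250→37026417000002430, (25,7):31677463851804540·7+6090236036084530→227832482998716310, (25,8):82318282158320505·8+31677463851804540→690223721118368580, (25,9):120622574326072500·9+82318282158320505→1167921451092973005
@26  (26,5):2436684974110751·5+46771289738810→12230196160292565, (26,6):37026417000002430·6+2436684974110751→224595186974125331, (26,7):227832482998716310·7+37026417000002430→1631853797991016600, (26,8):690223721118368580·8+227832482998716310→5749622251945664950, (26,9):1167921451092973005·9+690223721118368580→11201516780955125625
@27  (27,6):224595186974125331·6+12230196160292565→1359801318005044551, (27,7):1631853797991016600·7+224595186974125331→11647571772911241531, (27,8):5749622251945664950·8+1631853797991016600→47628831813556336200, (27,9):11201516780955125625·9+5749622251945664950→106563273280541795575
Read S(27,6) = 1359801318005044551, S(27,7) = 11647571772911241531, S(27,8) = 47628831813556336200, S(27,9) = 106563273280541795575.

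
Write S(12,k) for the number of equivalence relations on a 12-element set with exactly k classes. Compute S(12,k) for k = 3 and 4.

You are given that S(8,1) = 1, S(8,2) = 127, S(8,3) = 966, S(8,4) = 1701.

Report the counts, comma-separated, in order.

i=9: T(9,1)=0+1·1=1 | T(9,2)=1+2·127=255 | T(9,3)=127+3·966=3025 | T(9,4)=966+4·1701=7770
i=10: T(10,1)=0+1·1=1 | T(10,2)=1+2·255=511 | T(10,3)=255+3·3025=9330 | T(10,4)=3025+4·7770=34105
i=11: T(11,2)=1+2·511=1023 | T(11,3)=511+3·9330=28501 | T(11,4)=9330+4·34105=145750
i=12: T(12,3)=1023+3·28501=86526 | T(12,4)=28501+4·145750=611501
Read S(12,3) = 86526, S(12,4) = 611501.

86526, 611501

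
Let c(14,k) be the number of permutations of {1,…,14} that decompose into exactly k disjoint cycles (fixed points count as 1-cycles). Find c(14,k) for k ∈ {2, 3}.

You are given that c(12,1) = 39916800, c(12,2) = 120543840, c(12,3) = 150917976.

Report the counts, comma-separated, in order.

19802759040, 26596717056

i=13: T(13,1)=0+12·39916800=479001600 | T(13,2)=39916800+12·120543840=1486442880 | T(13,3)=120543840+12·150917976=1931559552
i=14: T(14,2)=479001600+13·1486442880=19802759040 | T(14,3)=1486442880+13·1931559552=26596717056
Read c(14,2) = 19802759040, c(14,3) = 26596717056.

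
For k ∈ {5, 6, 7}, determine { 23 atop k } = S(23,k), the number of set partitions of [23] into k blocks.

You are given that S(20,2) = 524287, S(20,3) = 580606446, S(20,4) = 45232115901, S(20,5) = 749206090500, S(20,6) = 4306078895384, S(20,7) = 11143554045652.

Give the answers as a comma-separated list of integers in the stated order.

row 21: T[21][3]=3·580606446+524287=1742343625  T[21][4]=4·45232115901+580606446=181509070050  T[21][5]=5·749206090500+45232115901=3791262568401  T[21][6]=6·4306078895384+749206090500=26585679462804  T[21][7]=7·11143554045652+4306078895384=82310957214948
row 22: T[22][4]=4·181509070050+1742343625=727778623825  T[22][5]=5·3791262568401+181509070050=19137821912055  T[22][6]=6·26585679462804+3791262568401=163305339345225  T[22][7]=7·82310957214948+26585679462804=602762379967440
row 23: T[23][5]=5·19137821912055+727778623825=96416888184100  T[23][6]=6·163305339345225+19137821912055=998969857983405  T[23][7]=7·602762379967440+163305339345225=4382641999117305
Read S(23,5) = 96416888184100, S(23,6) = 998969857983405, S(23,7) = 4382641999117305.

96416888184100, 998969857983405, 4382641999117305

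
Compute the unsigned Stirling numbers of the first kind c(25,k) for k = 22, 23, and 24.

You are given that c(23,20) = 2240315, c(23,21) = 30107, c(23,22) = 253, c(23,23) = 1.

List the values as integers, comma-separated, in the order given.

3795000, 42550, 300

i=24: T(24,21)=2240315+23·30107=2932776 | T(24,22)=30107+23·253=35926 | T(24,23)=253+23·1=276 | T(24,24)=1+23·0=1
i=25: T(25,22)=2932776+24·35926=3795000 | T(25,23)=35926+24·276=42550 | T(25,24)=276+24·1=300
Read c(25,22) = 3795000, c(25,23) = 42550, c(25,24) = 300.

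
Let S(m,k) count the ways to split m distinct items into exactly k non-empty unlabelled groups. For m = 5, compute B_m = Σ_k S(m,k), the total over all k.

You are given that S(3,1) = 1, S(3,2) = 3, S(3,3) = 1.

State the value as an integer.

52

i=4: T(4,1)=0+1·1=1 | T(4,2)=1+2·3=7 | T(4,3)=3+3·1=6 | T(4,4)=1+4·0=1
i=5: T(5,1)=0+1·1=1 | T(5,2)=1+2·7=15 | T(5,3)=7+3·6=25 | T(5,4)=6+4·1=10 | T(5,5)=1+5·0=1
B_5 = ΣS(5,k) = 1+15+25+10+1 = 52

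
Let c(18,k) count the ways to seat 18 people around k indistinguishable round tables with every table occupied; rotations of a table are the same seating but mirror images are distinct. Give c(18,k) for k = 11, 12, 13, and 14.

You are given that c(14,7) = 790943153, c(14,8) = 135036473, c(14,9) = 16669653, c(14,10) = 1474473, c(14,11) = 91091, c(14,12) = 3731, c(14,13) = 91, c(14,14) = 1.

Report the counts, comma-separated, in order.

@15  (15,8):135036473·14+790943153→2681453775, (15,9):16669653·14+135036473→368411615, (15,10):1474473·14+16669653→37312275, (15,11):91091·14+1474473→2749747, (15,12):3731·14+91091→143325, (15,13):91·14+3731→5005, (15,14):1·14+91→105
@16  (16,9):368411615·15+2681453775→8207628000, (16,10):37312275·15+368411615→928095740, (16,11):2749747·15+37312275→78558480, (16,12):143325·15+2749747→4899622, (16,13):5005·15+143325→218400, (16,14):105·15+5005→6580
@17  (17,10):928095740·16+8207628000→23057159840, (17,11):78558480·16+928095740→2185031420, (17,12):4899622·16+78558480→156952432, (17,13):218400·16+4899622→8394022, (17,14):6580·16+218400→323680
@18  (18,11):2185031420·17+23057159840→60202693980, (18,12):156952432·17+2185031420→4853222764, (18,13):8394022·17+156952432→299650806, (18,14):323680·17+8394022→13896582
Read c(18,11) = 60202693980, c(18,12) = 4853222764, c(18,13) = 299650806, c(18,14) = 13896582.

60202693980, 4853222764, 299650806, 13896582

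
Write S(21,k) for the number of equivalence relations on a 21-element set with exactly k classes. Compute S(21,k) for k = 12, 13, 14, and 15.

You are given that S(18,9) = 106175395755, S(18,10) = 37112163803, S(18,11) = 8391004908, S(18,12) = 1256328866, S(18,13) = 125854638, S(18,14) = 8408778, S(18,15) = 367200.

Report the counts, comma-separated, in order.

@19  (19,10):37112163803·10+106175395755→477297033785, (19,11):8391004908·11+37112163803→129413217791, (19,12):1256328866·12+8391004908→23466951300, (19,13):125854638·13+1256328866→2892439160, (19,14):8408778·14+125854638→243577530, (19,15):367200·15+8408778→13916778
@20  (20,11):129413217791·11+477297033785→1900842429486, (20,12):23466951300·12+129413217791→411016633391, (20,13):2892439160·13+23466951300→61068660380, (20,14):243577530·14+2892439160→6302524580, (20,15):13916778·15+243577530→452329200
@21  (21,12):411016633391·12+1900842429486→6833042030178, (21,13):61068660380·13+411016633391→1204909218331, (21,14):6302524580·14+61068660380→149304004500, (21,15):452329200·15+6302524580→13087462580
Read S(21,12) = 6833042030178, S(21,13) = 1204909218331, S(21,14) = 149304004500, S(21,15) = 13087462580.

6833042030178, 1204909218331, 149304004500, 13087462580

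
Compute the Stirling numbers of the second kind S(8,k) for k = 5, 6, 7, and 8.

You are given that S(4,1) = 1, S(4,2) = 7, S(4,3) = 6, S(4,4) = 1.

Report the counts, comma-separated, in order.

1050, 266, 28, 1

i=5: T(5,2)=1+2·7=15 | T(5,3)=7+3·6=25 | T(5,4)=6+4·1=10 | T(5,5)=1+5·0=1
i=6: T(6,3)=15+3·25=90 | T(6,4)=25+4·10=65 | T(6,5)=10+5·1=15 | T(6,6)=1+6·0=1
i=7: T(7,4)=90+4·65=350 | T(7,5)=65+5·15=140 | T(7,6)=15+6·1=21 | T(7,7)=1+7·0=1
i=8: T(8,5)=350+5·140=1050 | T(8,6)=140+6·21=266 | T(8,7)=21+7·1=28 | T(8,8)=1+8·0=1
Read S(8,5) = 1050, S(8,6) = 266, S(8,7) = 28, S(8,8) = 1.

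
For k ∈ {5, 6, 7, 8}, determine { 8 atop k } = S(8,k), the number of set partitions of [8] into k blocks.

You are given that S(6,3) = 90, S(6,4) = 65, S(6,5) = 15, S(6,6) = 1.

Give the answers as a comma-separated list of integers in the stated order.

@7  (7,4):65·4+90→350, (7,5):15·5+65→140, (7,6):1·6+15→21, (7,7):0·7+1→1
@8  (8,5):140·5+350→1050, (8,6):21·6+140→266, (8,7):1·7+21→28, (8,8):0·8+1→1
Read S(8,5) = 1050, S(8,6) = 266, S(8,7) = 28, S(8,8) = 1.

1050, 266, 28, 1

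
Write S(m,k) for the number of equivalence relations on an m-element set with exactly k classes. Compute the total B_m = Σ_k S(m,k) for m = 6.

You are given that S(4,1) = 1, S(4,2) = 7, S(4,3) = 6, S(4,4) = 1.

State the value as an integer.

i=5: T(5,1)=0+1·1=1 | T(5,2)=1+2·7=15 | T(5,3)=7+3·6=25 | T(5,4)=6+4·1=10 | T(5,5)=1+5·0=1
i=6: T(6,1)=0+1·1=1 | T(6,2)=1+2·15=31 | T(6,3)=15+3·25=90 | T(6,4)=25+4·10=65 | T(6,5)=10+5·1=15 | T(6,6)=1+6·0=1
B_6 = ΣS(6,k) = 1+31+90+65+15+1 = 203

203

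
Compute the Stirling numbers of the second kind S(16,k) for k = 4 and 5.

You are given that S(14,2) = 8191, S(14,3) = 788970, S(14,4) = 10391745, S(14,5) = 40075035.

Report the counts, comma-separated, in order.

i=15: T(15,3)=8191+3·788970=2375101 | T(15,4)=788970+4·10391745=42355950 | T(15,5)=10391745+5·40075035=210766920
i=16: T(16,4)=2375101+4·42355950=171798901 | T(16,5)=42355950+5·210766920=1096190550
Read S(16,4) = 171798901, S(16,5) = 1096190550.

171798901, 1096190550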